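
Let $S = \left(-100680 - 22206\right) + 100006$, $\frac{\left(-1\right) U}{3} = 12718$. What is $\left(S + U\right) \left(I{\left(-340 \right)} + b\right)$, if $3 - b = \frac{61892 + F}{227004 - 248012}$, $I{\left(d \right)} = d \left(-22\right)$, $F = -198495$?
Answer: $- \frac{4793191086937}{10504} \approx -4.5632 \cdot 10^{8}$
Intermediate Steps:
$I{\left(d \right)} = - 22 d$
$U = -38154$ ($U = \left(-3\right) 12718 = -38154$)
$S = -22880$ ($S = -122886 + 100006 = -22880$)
$b = - \frac{73579}{21008}$ ($b = 3 - \frac{61892 - 198495}{227004 - 248012} = 3 - - \frac{136603}{-21008} = 3 - \left(-136603\right) \left(- \frac{1}{21008}\right) = 3 - \frac{136603}{21008} = - \frac{73579}{21008} \approx -3.5024$)
$\left(S + U\right) \left(I{\left(-340 \right)} + b\right) = \left(-22880 - 38154\right) \left(\left(-22\right) \left(-340\right) - \frac{73579}{21008}\right) = - 61034 \left(7480 - \frac{73579}{21008}\right) = \left(-61034\right) \frac{157066261}{21008} = - \frac{4793191086937}{10504}$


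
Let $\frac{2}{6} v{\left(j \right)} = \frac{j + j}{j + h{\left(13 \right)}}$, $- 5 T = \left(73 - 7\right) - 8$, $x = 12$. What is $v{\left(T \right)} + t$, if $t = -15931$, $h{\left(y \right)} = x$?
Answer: $-16105$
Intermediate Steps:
$h{\left(y \right)} = 12$
$T = - \frac{58}{5}$ ($T = - \frac{\left(73 - 7\right) - 8}{5} = - \frac{66 - 8}{5} = \left(- \frac{1}{5}\right) 58 = - \frac{58}{5} \approx -11.6$)
$v{\left(j \right)} = \frac{6 j}{12 + j}$ ($v{\left(j \right)} = 3 \frac{j + j}{j + 12} = 3 \frac{2 j}{12 + j} = \frac{6 j}{12 + j}$)
$v{\left(T \right)} + t = 6 \left(- \frac{58}{5}\right) \frac{1}{12 - \frac{58}{5}} - 15931 = 6 \left(- \frac{58}{5}\right) \frac{1}{\frac{2}{5}} - 15931 = 6 \left(- \frac{58}{5}\right) \frac{5}{2} - 15931 = -174 - 15931 = -16105$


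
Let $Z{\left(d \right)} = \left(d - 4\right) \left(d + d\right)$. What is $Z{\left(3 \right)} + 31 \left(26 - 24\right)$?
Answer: $56$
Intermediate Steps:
$Z{\left(d \right)} = 2 d \left(-4 + d\right)$ ($Z{\left(d \right)} = \left(-4 + d\right) 2 d = 2 d \left(-4 + d\right)$)
$Z{\left(3 \right)} + 31 \left(26 - 24\right) = 2 \cdot 3 \left(-4 + 3\right) + 31 \left(26 - 24\right) = 2 \cdot 3 \left(-1\right) + 31 \cdot 2 = -6 + 62 = 56$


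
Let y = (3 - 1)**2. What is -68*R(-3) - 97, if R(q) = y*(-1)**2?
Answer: -369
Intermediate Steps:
y = 4 (y = 2**2 = 4)
R(q) = 4 (R(q) = 4*(-1)**2 = 4*1 = 4)
-68*R(-3) - 97 = -68*4 - 97 = -272 - 97 = -369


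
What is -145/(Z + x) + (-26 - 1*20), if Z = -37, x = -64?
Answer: -4501/101 ≈ -44.564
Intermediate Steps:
-145/(Z + x) + (-26 - 1*20) = -145/(-37 - 64) + (-26 - 1*20) = -145/(-101) + (-26 - 20) = -1/101*(-145) - 46 = 145/101 - 46 = -4501/101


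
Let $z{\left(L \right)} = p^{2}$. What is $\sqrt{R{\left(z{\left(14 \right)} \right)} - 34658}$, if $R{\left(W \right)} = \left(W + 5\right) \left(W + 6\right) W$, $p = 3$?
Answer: $128 i \sqrt{2} \approx 181.02 i$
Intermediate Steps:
$z{\left(L \right)} = 9$ ($z{\left(L \right)} = 3^{2} = 9$)
$R{\left(W \right)} = W \left(5 + W\right) \left(6 + W\right)$ ($R{\left(W \right)} = \left(5 + W\right) \left(6 + W\right) W = W \left(5 + W\right) \left(6 + W\right)$)
$\sqrt{R{\left(z{\left(14 \right)} \right)} - 34658} = \sqrt{9 \left(30 + 9^{2} + 11 \cdot 9\right) - 34658} = \sqrt{9 \left(30 + 81 + 99\right) - 34658} = \sqrt{9 \cdot 210 - 34658} = \sqrt{1890 - 34658} = \sqrt{-32768} = 128 i \sqrt{2}$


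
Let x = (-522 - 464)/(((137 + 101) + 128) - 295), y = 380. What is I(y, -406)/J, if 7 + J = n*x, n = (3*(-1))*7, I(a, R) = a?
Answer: 26980/20209 ≈ 1.3350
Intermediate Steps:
n = -21 (n = -3*7 = -21)
x = -986/71 (x = -986/((238 + 128) - 295) = -986/(366 - 295) = -986/71 ≈ -13.887)
J = 20209/71 (J = -7 - 21*(-986/71) = -7 + 20706/71 = 20209/71 ≈ 284.63)
I(y, -406)/J = 380/(20209/71) = 380*(71/20209) = 26980/20209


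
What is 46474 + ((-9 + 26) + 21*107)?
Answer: 48738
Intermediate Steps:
46474 + ((-9 + 26) + 21*107) = 46474 + (17 + 2247) = 46474 + 2264 = 48738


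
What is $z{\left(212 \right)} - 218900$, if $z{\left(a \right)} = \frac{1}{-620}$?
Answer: $- \frac{135718001}{620} \approx -2.189 \cdot 10^{5}$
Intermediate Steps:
$z{\left(a \right)} = - \frac{1}{620}$
$z{\left(212 \right)} - 218900 = - \frac{1}{620} - 218900 = - \frac{135718001}{620}$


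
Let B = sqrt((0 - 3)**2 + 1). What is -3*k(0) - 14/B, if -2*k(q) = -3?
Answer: -9/2 - 7*sqrt(10)/5 ≈ -8.9272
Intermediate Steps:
B = sqrt(10) (B = sqrt((-3)**2 + 1) = sqrt(9 + 1) = sqrt(10) ≈ 3.1623)
k(q) = 3/2 (k(q) = -1/2*(-3) = 3/2)
-3*k(0) - 14/B = -3*3/2 - 14*sqrt(10)/10 = -9/2 - 7*sqrt(10)/5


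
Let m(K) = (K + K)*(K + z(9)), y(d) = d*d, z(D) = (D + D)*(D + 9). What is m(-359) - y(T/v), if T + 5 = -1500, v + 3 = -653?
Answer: 10812078655/430336 ≈ 25125.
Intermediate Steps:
z(D) = 2*D*(9 + D) (z(D) = (2*D)*(9 + D) = 2*D*(9 + D))
v = -656 (v = -3 - 653 = -656)
T = -1505 (T = -5 - 1500 = -1505)
y(d) = d²
m(K) = 2*K*(324 + K) (m(K) = (K + K)*(K + 2*9*(9 + 9)) = (2*K)*(K + 2*9*18) = (2*K)*(K + 324) = (2*K)*(324 + K) = 2*K*(324 + K))
m(-359) - y(T/v) = 2*(-359)*(324 - 359) - (-1505/(-656))² = 2*(-359)*(-35) - (-1505*(-1/656))² = 25130 - (1505/656)² = 25130 - 1*2265025/430336 = 25130 - 2265025/430336 = 10812078655/430336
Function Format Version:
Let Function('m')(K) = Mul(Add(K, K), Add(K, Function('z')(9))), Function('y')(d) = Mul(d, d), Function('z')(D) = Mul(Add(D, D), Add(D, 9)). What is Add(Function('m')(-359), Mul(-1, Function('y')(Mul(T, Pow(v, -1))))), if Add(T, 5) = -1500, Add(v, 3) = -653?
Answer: Rational(10812078655, 430336) ≈ 25125.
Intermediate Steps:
Function('z')(D) = Mul(2, D, Add(9, D)) (Function('z')(D) = Mul(Mul(2, D), Add(9, D)) = Mul(2, D, Add(9, D)))
v = -656 (v = Add(-3, -653) = -656)
T = -1505 (T = Add(-5, -1500) = -1505)
Function('y')(d) = Pow(d, 2)
Function('m')(K) = Mul(2, K, Add(324, K)) (Function('m')(K) = Mul(Add(K, K), Add(K, Mul(2, 9, Add(9, 9)))) = Mul(Mul(2, K), Add(K, Mul(2, 9, 18))) = Mul(Mul(2, K), Add(K, 324)) = Mul(Mul(2, K), Add(324, K)) = Mul(2, K, Add(324, K)))
Add(Function('m')(-359), Mul(-1, Function('y')(Mul(T, Pow(v, -1))))) = Add(Mul(2, -359, Add(324, -359)), Mul(-1, Pow(Mul(-1505, Pow(-656, -1)), 2))) = Add(Mul(2, -359, -35), Mul(-1, Pow(Mul(-1505, Rational(-1, 656)), 2))) = Add(25130, Mul(-1, Pow(Rational(1505, 656), 2))) = Add(25130, Mul(-1, Rational(2265025, 430336))) = Add(25130, Rational(-2265025, 430336)) = Rational(10812078655, 430336)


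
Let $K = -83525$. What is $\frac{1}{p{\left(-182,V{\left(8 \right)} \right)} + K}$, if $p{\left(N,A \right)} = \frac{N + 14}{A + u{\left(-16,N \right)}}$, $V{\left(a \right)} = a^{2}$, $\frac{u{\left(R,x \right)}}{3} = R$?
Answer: $- \frac{2}{167071} \approx -1.1971 \cdot 10^{-5}$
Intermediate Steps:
$u{\left(R,x \right)} = 3 R$
$p{\left(N,A \right)} = \frac{14 + N}{-48 + A}$ ($p{\left(N,A \right)} = \frac{N + 14}{A + 3 \left(-16\right)} = \frac{14 + N}{A - 48} = \frac{14 + N}{-48 + A}$)
$\frac{1}{p{\left(-182,V{\left(8 \right)} \right)} + K} = \frac{1}{\frac{14 - 182}{-48 + 8^{2}} - 83525} = \frac{1}{\frac{1}{-48 + 64} \left(-168\right) - 83525} = \frac{1}{\frac{1}{16} \left(-168\right) - 83525} = \frac{1}{- \frac{21}{2} - 83525} = \frac{1}{- \frac{167071}{2}} = - \frac{2}{167071}$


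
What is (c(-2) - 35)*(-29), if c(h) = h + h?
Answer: 1131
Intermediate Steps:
c(h) = 2*h
(c(-2) - 35)*(-29) = (2*(-2) - 35)*(-29) = (-4 - 35)*(-29) = -39*(-29) = 1131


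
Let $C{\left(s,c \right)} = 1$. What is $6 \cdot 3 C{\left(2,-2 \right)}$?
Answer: $18$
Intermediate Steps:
$6 \cdot 3 C{\left(2,-2 \right)} = 6 \cdot 3 \cdot 1 = 18 \cdot 1 = 18$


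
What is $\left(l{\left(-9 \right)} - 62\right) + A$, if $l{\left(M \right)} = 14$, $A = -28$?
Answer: $-76$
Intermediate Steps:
$\left(l{\left(-9 \right)} - 62\right) + A = \left(14 - 62\right) - 28 = -48 - 28 = -76$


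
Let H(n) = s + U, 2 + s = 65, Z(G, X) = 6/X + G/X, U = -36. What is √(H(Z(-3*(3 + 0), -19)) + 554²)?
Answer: √306943 ≈ 554.02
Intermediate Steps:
s = 63 (s = -2 + 65 = 63)
H(n) = 27 (H(n) = 63 - 36 = 27)
√(H(Z(-3*(3 + 0), -19)) + 554²) = √(27 + 554²) = √(27 + 306916) = √306943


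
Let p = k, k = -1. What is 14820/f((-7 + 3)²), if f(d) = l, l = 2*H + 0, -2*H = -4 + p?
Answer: 2964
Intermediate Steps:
p = -1
H = 5/2 (H = -(-4 - 1)/2 = -½*(-5) = 5/2 ≈ 2.5000)
l = 5 (l = 2*(5/2) + 0 = 5 + 0 = 5)
f(d) = 5
14820/f((-7 + 3)²) = 14820/5 = 14820*(⅕) = 2964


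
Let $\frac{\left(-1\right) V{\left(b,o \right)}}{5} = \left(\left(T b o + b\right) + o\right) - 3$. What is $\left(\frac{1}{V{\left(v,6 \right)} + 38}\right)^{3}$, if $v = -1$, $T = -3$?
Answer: $- \frac{1}{238328} \approx -4.1959 \cdot 10^{-6}$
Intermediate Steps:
$V{\left(b,o \right)} = 15 - 5 b - 5 o + 15 b o$ ($V{\left(b,o \right)} = - 5 \left(\left(\left(- 3 b o + b\right) + o\right) - 3\right) = - 5 \left(\left(\left(b - 3 b o\right) + o\right) - 3\right) = - 5 \left(\left(b + o - 3 b o\right) - 3\right) = - 5 \left(-3 + b + o - 3 b o\right) = 15 - 5 b - 5 o + 15 b o$)
$\left(\frac{1}{V{\left(v,6 \right)} + 38}\right)^{3} = \left(\frac{1}{\left(15 - -5 - 30 + 15 \left(-1\right) 6\right) + 38}\right)^{3} = \left(\frac{1}{\left(15 + 5 - 30 - 90\right) + 38}\right)^{3} = \left(\frac{1}{-100 + 38}\right)^{3} = \left(\frac{1}{-62}\right)^{3} = \left(- \frac{1}{62}\right)^{3} = - \frac{1}{238328}$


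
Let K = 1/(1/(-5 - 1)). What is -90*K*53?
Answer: 28620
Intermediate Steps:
K = -6 (K = 1/(1/(-6)) = 1/(-⅙) = -6)
-90*K*53 = -90*(-6)*53 = 540*53 = 28620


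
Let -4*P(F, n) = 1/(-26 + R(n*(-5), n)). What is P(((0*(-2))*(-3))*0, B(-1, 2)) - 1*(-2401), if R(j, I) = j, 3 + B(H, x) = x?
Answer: 201685/84 ≈ 2401.0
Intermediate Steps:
B(H, x) = -3 + x
P(F, n) = -1/(4*(-26 - 5*n)) (P(F, n) = -1/(4*(-26 + n*(-5))) = -1/(4*(-26 - 5*n)))
P(((0*(-2))*(-3))*0, B(-1, 2)) - 1*(-2401) = 1/(4*(26 + 5*(-3 + 2))) - 1*(-2401) = 1/(4*(26 + 5*(-1))) + 2401 = 1/(4*(26 - 5)) + 2401 = (1/4)/21 + 2401 = (1/4)*(1/21) + 2401 = 1/84 + 2401 = 201685/84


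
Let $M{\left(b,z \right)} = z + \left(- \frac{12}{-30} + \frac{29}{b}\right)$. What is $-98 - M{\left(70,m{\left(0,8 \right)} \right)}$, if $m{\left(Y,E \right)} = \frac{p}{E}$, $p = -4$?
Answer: $- \frac{3441}{35} \approx -98.314$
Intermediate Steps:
$m{\left(Y,E \right)} = - \frac{4}{E}$
$M{\left(b,z \right)} = \frac{2}{5} + z + \frac{29}{b}$ ($M{\left(b,z \right)} = z + \left(\left(-12\right) \left(- \frac{1}{30}\right) + \frac{29}{b}\right) = z + \left(\frac{2}{5} + \frac{29}{b}\right) = \frac{2}{5} + z + \frac{29}{b}$)
$-98 - M{\left(70,m{\left(0,8 \right)} \right)} = -98 - \left(\frac{2}{5} - \frac{4}{8} + \frac{29}{70}\right) = -98 - \left(\frac{2}{5} - \frac{1}{2} + 29 \cdot \frac{1}{70}\right) = -98 - \left(\frac{2}{5} - \frac{1}{2} + \frac{29}{70}\right) = -98 - \frac{11}{35} = - \frac{3441}{35}$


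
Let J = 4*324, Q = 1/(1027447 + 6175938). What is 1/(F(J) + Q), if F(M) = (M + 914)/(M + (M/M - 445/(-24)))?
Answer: 227432474605/382067571973 ≈ 0.59527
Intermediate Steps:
Q = 1/7203385 ≈ 1.3882e-7
J = 1296
F(M) = (914 + M)/(469/24 + M) (F(M) = (914 + M)/(M + (1 - 445*(-1/24))) = (914 + M)/(M + (1 + 445/24)) = (914 + M)/(M + 469/24) = (914 + M)/(469/24 + M))
1/(F(J) + Q) = 1/(24*(914 + 1296)/(469 + 24*1296) + 1/7203385) = 1/(24*2210/(469 + 31104) + 1/7203385) = 1/(24*2210/31573 + 1/7203385) = 1/(24*(1/31573)*2210 + 1/7203385) = 1/(53040/31573 + 1/7203385) = 1/(382067571973/227432474605) = 227432474605/382067571973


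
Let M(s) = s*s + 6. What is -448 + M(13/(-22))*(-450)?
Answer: -799841/242 ≈ -3305.1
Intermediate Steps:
M(s) = 6 + s**2 (M(s) = s**2 + 6 = 6 + s**2)
-448 + M(13/(-22))*(-450) = -448 + (6 + (13/(-22))**2)*(-450) = -448 + (6 + (13*(-1/22))**2)*(-450) = -448 + (6 + (-13/22)**2)*(-450) = -448 + (6 + 169/484)*(-450) = -448 + (3073/484)*(-450) = -448 - 691425/242 = -799841/242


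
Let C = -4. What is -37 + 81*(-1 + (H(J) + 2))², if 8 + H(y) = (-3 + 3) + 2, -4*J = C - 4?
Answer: 1988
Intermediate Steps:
J = 2 (J = -(-4 - 4)/4 = -¼*(-8) = 2)
H(y) = -6 (H(y) = -8 + ((-3 + 3) + 2) = -8 + (0 + 2) = -8 + 2 = -6)
-37 + 81*(-1 + (H(J) + 2))² = -37 + 81*(-1 + (-6 + 2))² = -37 + 81*(-1 - 4)² = -37 + 81*(-5)² = -37 + 81*25 = -37 + 2025 = 1988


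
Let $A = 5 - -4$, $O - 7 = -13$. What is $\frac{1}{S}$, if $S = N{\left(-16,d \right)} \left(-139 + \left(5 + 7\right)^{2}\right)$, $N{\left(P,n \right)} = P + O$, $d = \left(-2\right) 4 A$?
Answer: $- \frac{1}{110} \approx -0.0090909$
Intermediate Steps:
$O = -6$ ($O = 7 - 13 = -6$)
$A = 9$ ($A = 5 + 4 = 9$)
$d = -72$ ($d = \left(-2\right) 4 \cdot 9 = \left(-8\right) 9 = -72$)
$N{\left(P,n \right)} = -6 + P$ ($N{\left(P,n \right)} = P - 6 = -6 + P$)
$S = -110$ ($S = \left(-6 - 16\right) \left(-139 + \left(5 + 7\right)^{2}\right) = - 22 \left(-139 + 12^{2}\right) = - 22 \left(-139 + 144\right) = \left(-22\right) 5 = -110$)
$\frac{1}{S} = \frac{1}{-110} = - \frac{1}{110}$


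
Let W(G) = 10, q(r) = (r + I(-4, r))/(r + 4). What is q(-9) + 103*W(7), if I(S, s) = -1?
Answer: 1032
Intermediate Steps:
q(r) = (-1 + r)/(4 + r) (q(r) = (r - 1)/(r + 4) = (-1 + r)/(4 + r))
q(-9) + 103*W(7) = (-1 - 9)/(4 - 9) + 103*10 = -10/(-5) + 1030 = -⅕*(-10) + 1030 = 2 + 1030 = 1032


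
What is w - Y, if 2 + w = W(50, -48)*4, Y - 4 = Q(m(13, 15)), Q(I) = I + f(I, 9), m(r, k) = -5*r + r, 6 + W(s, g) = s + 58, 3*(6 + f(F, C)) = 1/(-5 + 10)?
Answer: 6899/15 ≈ 459.93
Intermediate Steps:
f(F, C) = -89/15 (f(F, C) = -6 + 1/(3*(-5 + 10)) = -6 + (⅓)/5 = -6 + (⅓)*(⅕) = -6 + 1/15 = -89/15)
W(s, g) = 52 + s (W(s, g) = -6 + (s + 58) = -6 + (58 + s) = 52 + s)
m(r, k) = -4*r
Q(I) = -89/15 + I (Q(I) = I - 89/15 = -89/15 + I)
Y = -809/15 (Y = 4 + (-89/15 - 4*13) = 4 + (-89/15 - 52) = 4 - 869/15 = -809/15 ≈ -53.933)
w = 406 (w = -2 + (52 + 50)*4 = -2 + 102*4 = -2 + 408 = 406)
w - Y = 406 - 1*(-809/15) = 406 + 809/15 = 6899/15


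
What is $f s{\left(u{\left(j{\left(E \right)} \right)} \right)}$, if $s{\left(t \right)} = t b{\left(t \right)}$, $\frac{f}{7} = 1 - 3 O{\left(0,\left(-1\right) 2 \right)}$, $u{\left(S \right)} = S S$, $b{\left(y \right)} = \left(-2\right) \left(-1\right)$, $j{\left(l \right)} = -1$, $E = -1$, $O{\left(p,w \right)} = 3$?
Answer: $-112$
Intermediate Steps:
$b{\left(y \right)} = 2$
$u{\left(S \right)} = S^{2}$
$f = -56$ ($f = 7 \left(1 - 9\right) = 7 \left(-8\right) = -56$)
$s{\left(t \right)} = 2 t$ ($s{\left(t \right)} = t 2 = 2 t$)
$f s{\left(u{\left(j{\left(E \right)} \right)} \right)} = - 56 \cdot 2 \left(-1\right)^{2} = - 56 \cdot 2 \cdot 1 = \left(-56\right) 2 = -112$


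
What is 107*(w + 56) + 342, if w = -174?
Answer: -12284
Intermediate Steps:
107*(w + 56) + 342 = 107*(-174 + 56) + 342 = 107*(-118) + 342 = -12626 + 342 = -12284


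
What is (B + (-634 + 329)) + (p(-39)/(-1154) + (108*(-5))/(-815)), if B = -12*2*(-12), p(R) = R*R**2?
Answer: 6595895/188102 ≈ 35.066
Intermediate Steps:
p(R) = R**3
B = 288 (B = -24*(-12) = 288)
(B + (-634 + 329)) + (p(-39)/(-1154) + (108*(-5))/(-815)) = (288 + (-634 + 329)) + ((-39)**3/(-1154) + (108*(-5))/(-815)) = (288 - 305) + (-59319*(-1/1154) - 540*(-1/815)) = -17 + (59319/1154 + 108/163) = -17 + 9793629/188102 = 6595895/188102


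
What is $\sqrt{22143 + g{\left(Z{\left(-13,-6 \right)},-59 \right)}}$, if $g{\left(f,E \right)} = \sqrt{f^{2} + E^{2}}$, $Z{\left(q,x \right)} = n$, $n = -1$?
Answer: $\sqrt{22143 + \sqrt{3482}} \approx 149.0$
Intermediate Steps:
$Z{\left(q,x \right)} = -1$
$g{\left(f,E \right)} = \sqrt{E^{2} + f^{2}}$
$\sqrt{22143 + g{\left(Z{\left(-13,-6 \right)},-59 \right)}} = \sqrt{22143 + \sqrt{\left(-59\right)^{2} + \left(-1\right)^{2}}} = \sqrt{22143 + \sqrt{3481 + 1}} = \sqrt{22143 + \sqrt{3482}}$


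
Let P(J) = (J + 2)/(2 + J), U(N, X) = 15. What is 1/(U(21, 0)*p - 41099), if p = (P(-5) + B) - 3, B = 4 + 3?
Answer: -1/41024 ≈ -2.4376e-5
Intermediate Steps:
B = 7
P(J) = 1 (P(J) = (2 + J)/(2 + J) = 1)
p = 5 (p = (1 + 7) - 3 = 8 - 3 = 5)
1/(U(21, 0)*p - 41099) = 1/(15*5 - 41099) = 1/(75 - 41099) = 1/(-41024) = -1/41024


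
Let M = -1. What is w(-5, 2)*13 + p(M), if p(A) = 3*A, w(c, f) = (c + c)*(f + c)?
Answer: 387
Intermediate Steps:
w(c, f) = 2*c*(c + f) (w(c, f) = (2*c)*(c + f) = 2*c*(c + f))
w(-5, 2)*13 + p(M) = (2*(-5)*(-5 + 2))*13 + 3*(-1) = (2*(-5)*(-3))*13 - 3 = 30*13 - 3 = 390 - 3 = 387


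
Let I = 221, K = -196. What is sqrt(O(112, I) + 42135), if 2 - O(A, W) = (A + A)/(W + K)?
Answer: sqrt(1053201)/5 ≈ 205.25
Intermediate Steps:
O(A, W) = 2 - 2*A/(-196 + W) (O(A, W) = 2 - (A + A)/(W - 196) = 2 - 2*A/(-196 + W))
sqrt(O(112, I) + 42135) = sqrt(2*(-196 + 221 - 1*112)/(-196 + 221) + 42135) = sqrt(2*(-196 + 221 - 112)/25 + 42135) = sqrt(2*(1/25)*(-87) + 42135) = sqrt(-174/25 + 42135) = sqrt(1053201/25) = sqrt(1053201)/5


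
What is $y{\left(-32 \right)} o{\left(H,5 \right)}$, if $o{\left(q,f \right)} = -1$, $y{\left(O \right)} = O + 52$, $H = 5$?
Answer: $-20$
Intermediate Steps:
$y{\left(O \right)} = 52 + O$
$y{\left(-32 \right)} o{\left(H,5 \right)} = \left(52 - 32\right) \left(-1\right) = 20 \left(-1\right) = -20$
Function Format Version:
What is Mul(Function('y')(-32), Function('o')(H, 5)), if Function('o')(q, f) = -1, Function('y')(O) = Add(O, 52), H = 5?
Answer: -20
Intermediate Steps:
Function('y')(O) = Add(52, O)
Mul(Function('y')(-32), Function('o')(H, 5)) = Mul(Add(52, -32), -1) = Mul(20, -1) = -20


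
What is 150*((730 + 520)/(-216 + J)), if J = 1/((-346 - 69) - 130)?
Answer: -102187500/117721 ≈ -868.05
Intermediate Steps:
J = -1/545 (J = 1/(-415 - 130) = 1/(-545) = -1/545 ≈ -0.0018349)
150*((730 + 520)/(-216 + J)) = 150*((730 + 520)/(-216 - 1/545)) = 150*(1250/(-117721/545)) = 150*(1250*(-545/117721)) = 150*(-681250/117721) = -102187500/117721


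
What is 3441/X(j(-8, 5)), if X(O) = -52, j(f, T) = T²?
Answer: -3441/52 ≈ -66.173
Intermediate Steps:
3441/X(j(-8, 5)) = 3441/(-52) = 3441*(-1/52) = -3441/52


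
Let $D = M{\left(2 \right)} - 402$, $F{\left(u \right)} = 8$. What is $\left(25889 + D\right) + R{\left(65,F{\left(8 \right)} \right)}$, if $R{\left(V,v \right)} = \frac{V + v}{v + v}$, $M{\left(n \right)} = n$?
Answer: $\frac{407897}{16} \approx 25494.0$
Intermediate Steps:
$R{\left(V,v \right)} = \frac{V + v}{2 v}$
$D = -400$ ($D = 2 - 402 = -400$)
$\left(25889 + D\right) + R{\left(65,F{\left(8 \right)} \right)} = \left(25889 - 400\right) + \frac{65 + 8}{2 \cdot 8} = 25489 + \frac{1}{2} \cdot \frac{1}{8} \cdot 73 = 25489 + \frac{73}{16} = \frac{407897}{16}$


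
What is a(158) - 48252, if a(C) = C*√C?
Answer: -48252 + 158*√158 ≈ -46266.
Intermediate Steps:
a(C) = C^(3/2)
a(158) - 48252 = 158^(3/2) - 48252 = 158*√158 - 48252 = -48252 + 158*√158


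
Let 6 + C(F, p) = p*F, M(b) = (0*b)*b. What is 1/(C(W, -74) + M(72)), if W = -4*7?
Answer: 1/2066 ≈ 0.00048403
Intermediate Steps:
M(b) = 0 (M(b) = 0*b = 0)
W = -28
C(F, p) = -6 + F*p (C(F, p) = -6 + p*F = -6 + F*p)
1/(C(W, -74) + M(72)) = 1/((-6 - 28*(-74)) + 0) = 1/((-6 + 2072) + 0) = 1/(2066 + 0) = 1/2066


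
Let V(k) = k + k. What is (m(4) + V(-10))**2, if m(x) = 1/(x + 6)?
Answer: 39601/100 ≈ 396.01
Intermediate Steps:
m(x) = 1/(6 + x)
V(k) = 2*k
(m(4) + V(-10))**2 = (1/(6 + 4) + 2*(-10))**2 = (1/10 - 20)**2 = (-199/10)**2 = 39601/100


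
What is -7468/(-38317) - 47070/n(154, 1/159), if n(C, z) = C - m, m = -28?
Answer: -901111007/3486847 ≈ -258.43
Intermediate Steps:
n(C, z) = 28 + C (n(C, z) = C - 1*(-28) = C + 28 = 28 + C)
-7468/(-38317) - 47070/n(154, 1/159) = -7468/(-38317) - 47070/(28 + 154) = -7468*(-1/38317) - 47070/182 = 7468/38317 - 47070*1/182 = 7468/38317 - 23535/91 = -901111007/3486847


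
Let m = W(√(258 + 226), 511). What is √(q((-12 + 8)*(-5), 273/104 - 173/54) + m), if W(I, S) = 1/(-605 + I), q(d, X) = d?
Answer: √6797197/583 ≈ 4.4719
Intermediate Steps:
m = -1/583 (m = 1/(-605 + √(258 + 226)) = 1/(-605 + √484) = 1/(-605 + 22) = 1/(-583) = -1/583 ≈ -0.0017153)
√(q((-12 + 8)*(-5), 273/104 - 173/54) + m) = √((-12 + 8)*(-5) - 1/583) = √(-4*(-5) - 1/583) = √(20 - 1/583) = √(11659/583) = √6797197/583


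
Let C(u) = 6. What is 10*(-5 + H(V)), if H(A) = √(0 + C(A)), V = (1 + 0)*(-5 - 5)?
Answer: -50 + 10*√6 ≈ -25.505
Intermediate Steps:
V = -10 (V = 1*(-10) = -10)
H(A) = √6 (H(A) = √(0 + 6) = √6)
10*(-5 + H(V)) = 10*(-5 + √6) = -50 + 10*√6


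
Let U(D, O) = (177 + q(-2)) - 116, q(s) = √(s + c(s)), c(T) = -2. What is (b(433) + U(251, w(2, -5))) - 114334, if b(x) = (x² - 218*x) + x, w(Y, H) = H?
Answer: -20745 + 2*I ≈ -20745.0 + 2.0*I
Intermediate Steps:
q(s) = √(-2 + s) (q(s) = √(s - 2) = √(-2 + s))
b(x) = x² - 217*x
U(D, O) = 61 + 2*I (U(D, O) = (177 + √(-2 - 2)) - 116 = (177 + √(-4)) - 116 = (177 + 2*I) - 116 = 61 + 2*I)
(b(433) + U(251, w(2, -5))) - 114334 = (433*(-217 + 433) + (61 + 2*I)) - 114334 = (433*216 + (61 + 2*I)) - 114334 = (93528 + (61 + 2*I)) - 114334 = (93589 + 2*I) - 114334 = -20745 + 2*I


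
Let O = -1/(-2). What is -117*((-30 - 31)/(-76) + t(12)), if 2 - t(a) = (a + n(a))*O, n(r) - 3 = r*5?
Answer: 308529/76 ≈ 4059.6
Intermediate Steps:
O = ½ (O = -1*(-½) = ½ ≈ 0.50000)
n(r) = 3 + 5*r (n(r) = 3 + r*5 = 3 + 5*r)
t(a) = ½ - 3*a (t(a) = 2 - (a + (3 + 5*a))/2 = 2 - (3 + 6*a)/2 = 2 - (3/2 + 3*a) = 2 + (-3/2 - 3*a) = ½ - 3*a)
-117*((-30 - 31)/(-76) + t(12)) = -117*((-30 - 31)/(-76) + (½ - 3*12)) = -117*(-61*(-1/76) + (½ - 36)) = -117*(61/76 - 71/2) = -117*(-2637/76) = 308529/76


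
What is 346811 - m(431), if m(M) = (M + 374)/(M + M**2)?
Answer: 64573432907/186192 ≈ 3.4681e+5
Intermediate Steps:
m(M) = (374 + M)/(M + M**2)
346811 - m(431) = 346811 - (374 + 431)/(431*(1 + 431)) = 346811 - 805/(431*432) = 346811 - 1*805/186192 = 346811 - 805/186192 = 64573432907/186192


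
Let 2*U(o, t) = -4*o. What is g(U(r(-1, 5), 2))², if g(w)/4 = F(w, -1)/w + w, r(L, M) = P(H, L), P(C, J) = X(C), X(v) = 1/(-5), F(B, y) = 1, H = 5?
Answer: 3364/25 ≈ 134.56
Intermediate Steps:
X(v) = -⅕
P(C, J) = -⅕
r(L, M) = -⅕
U(o, t) = -2*o (U(o, t) = (-4*o)/2 = -2*o)
g(w) = 4*w + 4/w (g(w) = 4*(1/w + w) = 4*(w + 1/w) = 4*w + 4/w)
g(U(r(-1, 5), 2))² = (4*(-2*(-⅕)) + 4/((-2*(-⅕))))² = (4*(⅖) + 4/(⅖))² = (8/5 + 4*(5/2))² = (8/5 + 10)² = (58/5)² = 3364/25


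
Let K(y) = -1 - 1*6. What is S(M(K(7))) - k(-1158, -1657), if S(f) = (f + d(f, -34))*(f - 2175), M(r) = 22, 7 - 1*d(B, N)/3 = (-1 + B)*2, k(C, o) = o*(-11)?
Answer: 160472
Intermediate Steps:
k(C, o) = -11*o
d(B, N) = 27 - 6*B (d(B, N) = 21 - 3*(-1 + B)*2 = 21 - 3*(-2 + 2*B) = 21 + (6 - 6*B) = 27 - 6*B)
K(y) = -7 (K(y) = -1 - 6 = -7)
S(f) = (-2175 + f)*(27 - 5*f) (S(f) = (f + (27 - 6*f))*(f - 2175) = (27 - 5*f)*(-2175 + f) = (-2175 + f)*(27 - 5*f))
S(M(K(7))) - k(-1158, -1657) = (-58725 - 5*22² + 10902*22) - (-11)*(-1657) = (-58725 - 5*484 + 239844) - 1*18227 = (-58725 - 2420 + 239844) - 18227 = 178699 - 18227 = 160472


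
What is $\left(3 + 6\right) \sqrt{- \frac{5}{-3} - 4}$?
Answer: $3 i \sqrt{21} \approx 13.748 i$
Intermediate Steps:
$\left(3 + 6\right) \sqrt{- \frac{5}{-3} - 4} = 9 \sqrt{\left(-5\right) \left(- \frac{1}{3}\right) - 4} = 9 \sqrt{\frac{5}{3} - 4} = 9 \sqrt{- \frac{7}{3}} = 9 \frac{i \sqrt{21}}{3} = 3 i \sqrt{21}$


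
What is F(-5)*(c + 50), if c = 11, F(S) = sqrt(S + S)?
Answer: 61*I*sqrt(10) ≈ 192.9*I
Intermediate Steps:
F(S) = sqrt(2)*sqrt(S) (F(S) = sqrt(2*S) = sqrt(2)*sqrt(S))
F(-5)*(c + 50) = (sqrt(2)*sqrt(-5))*(11 + 50) = (sqrt(2)*(I*sqrt(5)))*61 = (I*sqrt(10))*61 = 61*I*sqrt(10)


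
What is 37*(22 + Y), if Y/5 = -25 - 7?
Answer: -5106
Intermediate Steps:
Y = -160 (Y = 5*(-25 - 7) = 5*(-32) = -160)
37*(22 + Y) = 37*(22 - 160) = 37*(-138) = -5106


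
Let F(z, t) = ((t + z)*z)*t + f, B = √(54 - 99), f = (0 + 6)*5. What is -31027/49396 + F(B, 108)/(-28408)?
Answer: -758057/1654766 - 4374*I*√5/3551 ≈ -0.45811 - 2.7543*I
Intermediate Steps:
f = 30 (f = 6*5 = 30)
B = 3*I*√5 (B = √(-45) = 3*I*√5 ≈ 6.7082*I)
F(z, t) = 30 + t*z*(t + z) (F(z, t) = ((t + z)*z)*t + 30 = (z*(t + z))*t + 30 = t*z*(t + z) + 30 = 30 + t*z*(t + z))
-31027/49396 + F(B, 108)/(-28408) = -31027/49396 + (30 + 108*(3*I*√5)² + (3*I*√5)*108²)/(-28408) = -31027*1/49396 + (30 + 108*(-45) + (3*I*√5)*11664)*(-1/28408) = -31027/49396 + (30 - 4860 + 34992*I*√5)*(-1/28408) = -31027/49396 + (-4830 + 34992*I*√5)*(-1/28408) = -31027/49396 + (2415/14204 - 4374*I*√5/3551) = -758057/1654766 - 4374*I*√5/3551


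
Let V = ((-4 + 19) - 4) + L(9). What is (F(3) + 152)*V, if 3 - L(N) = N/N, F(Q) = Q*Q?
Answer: 2093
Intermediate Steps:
F(Q) = Q**2
L(N) = 2 (L(N) = 3 - N/N = 3 - 1*1 = 3 - 1 = 2)
V = 13 (V = ((-4 + 19) - 4) + 2 = (15 - 4) + 2 = 11 + 2 = 13)
(F(3) + 152)*V = (3**2 + 152)*13 = (9 + 152)*13 = 161*13 = 2093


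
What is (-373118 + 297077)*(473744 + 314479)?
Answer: -59937265143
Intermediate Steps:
(-373118 + 297077)*(473744 + 314479) = -76041*788223 = -59937265143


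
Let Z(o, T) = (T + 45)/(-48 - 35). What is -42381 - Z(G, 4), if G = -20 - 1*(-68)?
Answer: -3517574/83 ≈ -42380.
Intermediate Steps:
G = 48 (G = -20 + 68 = 48)
Z(o, T) = -45/83 - T/83 (Z(o, T) = (45 + T)/(-83) = (45 + T)*(-1/83) = -45/83 - T/83)
-42381 - Z(G, 4) = -42381 - (-45/83 - 1/83*4) = -42381 - (-45/83 - 4/83) = -42381 - 1*(-49/83) = -42381 + 49/83 = -3517574/83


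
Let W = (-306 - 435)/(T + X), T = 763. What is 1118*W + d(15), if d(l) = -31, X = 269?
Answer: -3335/4 ≈ -833.75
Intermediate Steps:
W = -247/344 (W = (-306 - 435)/(763 + 269) = -741/1032 = -741*1/1032 = -247/344 ≈ -0.71802)
1118*W + d(15) = 1118*(-247/344) - 31 = -3211/4 - 31 = -3335/4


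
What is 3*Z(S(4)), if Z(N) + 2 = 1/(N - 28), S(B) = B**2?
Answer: -25/4 ≈ -6.2500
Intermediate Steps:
Z(N) = -2 + 1/(-28 + N) (Z(N) = -2 + 1/(N - 28) = -2 + 1/(-28 + N))
3*Z(S(4)) = 3*((57 - 2*4**2)/(-28 + 4**2)) = 3*((57 - 2*16)/(-28 + 16)) = 3*((57 - 32)/(-12)) = 3*(-1/12*25) = 3*(-25/12) = -25/4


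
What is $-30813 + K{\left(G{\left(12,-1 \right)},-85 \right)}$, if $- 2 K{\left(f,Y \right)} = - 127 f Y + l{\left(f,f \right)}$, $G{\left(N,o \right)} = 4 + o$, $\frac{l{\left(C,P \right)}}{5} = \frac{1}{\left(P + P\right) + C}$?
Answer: $- \frac{423052}{9} \approx -47006.0$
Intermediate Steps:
$l{\left(C,P \right)} = \frac{5}{C + 2 P}$ ($l{\left(C,P \right)} = \frac{5}{\left(P + P\right) + C} = \frac{5}{2 P + C} = \frac{5}{C + 2 P}$)
$K{\left(f,Y \right)} = - \frac{5}{6 f} + \frac{127 Y f}{2}$ ($K{\left(f,Y \right)} = - \frac{- 127 f Y + \frac{5}{f + 2 f}}{2} = - \frac{- 127 Y f + \frac{5}{3 f}}{2} = - \frac{\frac{5}{3 f} - 127 Y f}{2} = - \frac{5}{6 f} + \frac{127 Y f}{2}$)
$-30813 + K{\left(G{\left(12,-1 \right)},-85 \right)} = -30813 + \frac{-5 + 381 \left(-85\right) \left(4 - 1\right)^{2}}{6 \left(4 - 1\right)} = -30813 + \frac{-5 + 381 \left(-85\right) 3^{2}}{6 \cdot 3} = -30813 + \frac{1}{6} \cdot \frac{1}{3} \left(-5 + 381 \left(-85\right) 9\right) = -30813 + \frac{1}{6} \cdot \frac{1}{3} \left(-5 - 291465\right) = -30813 + \frac{1}{6} \cdot \frac{1}{3} \left(-291470\right) = -30813 - \frac{145735}{9} = - \frac{423052}{9}$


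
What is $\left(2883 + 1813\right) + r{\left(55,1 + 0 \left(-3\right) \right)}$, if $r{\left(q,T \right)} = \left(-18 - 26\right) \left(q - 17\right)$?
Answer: $3024$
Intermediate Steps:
$r{\left(q,T \right)} = 748 - 44 q$ ($r{\left(q,T \right)} = - 44 \left(-17 + q\right) = 748 - 44 q$)
$\left(2883 + 1813\right) + r{\left(55,1 + 0 \left(-3\right) \right)} = \left(2883 + 1813\right) + \left(748 - 2420\right) = 4696 + \left(748 - 2420\right) = 4696 - 1672 = 3024$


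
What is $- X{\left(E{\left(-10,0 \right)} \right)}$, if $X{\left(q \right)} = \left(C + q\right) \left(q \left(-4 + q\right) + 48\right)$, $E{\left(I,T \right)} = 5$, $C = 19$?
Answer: $-1272$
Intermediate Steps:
$X{\left(q \right)} = \left(19 + q\right) \left(48 + q \left(-4 + q\right)\right)$ ($X{\left(q \right)} = \left(19 + q\right) \left(q \left(-4 + q\right) + 48\right) = \left(19 + q\right) \left(48 + q \left(-4 + q\right)\right)$)
$- X{\left(E{\left(-10,0 \right)} \right)} = - (912 + 5^{3} - 140 + 15 \cdot 5^{2}) = - (912 + 125 - 140 + 15 \cdot 25) = - (912 + 125 - 140 + 375) = \left(-1\right) 1272 = -1272$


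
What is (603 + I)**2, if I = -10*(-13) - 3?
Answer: 532900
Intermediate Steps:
I = 127 (I = 130 - 3 = 127)
(603 + I)**2 = (603 + 127)**2 = 730**2 = 532900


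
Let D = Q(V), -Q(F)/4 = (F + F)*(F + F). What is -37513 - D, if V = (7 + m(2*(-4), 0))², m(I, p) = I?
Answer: -37497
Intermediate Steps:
V = 1 (V = (7 + 2*(-4))² = (7 - 8)² = (-1)² = 1)
Q(F) = -16*F² (Q(F) = -4*(F + F)*(F + F) = -4*2*F*2*F = -16*F²)
D = -16 (D = -16*1² = -16*1 = -16)
-37513 - D = -37513 - 1*(-16) = -37513 + 16 = -37497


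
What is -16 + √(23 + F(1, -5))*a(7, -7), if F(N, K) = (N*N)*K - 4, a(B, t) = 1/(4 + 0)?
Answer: -16 + √14/4 ≈ -15.065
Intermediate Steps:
a(B, t) = ¼ (a(B, t) = 1/4 = ¼)
F(N, K) = -4 + K*N² (F(N, K) = N²*K - 4 = K*N² - 4 = -4 + K*N²)
-16 + √(23 + F(1, -5))*a(7, -7) = -16 + √(23 + (-4 - 5*1²))*(¼) = -16 + √(23 + (-4 - 5*1))*(¼) = -16 + √(23 + (-4 - 5))*(¼) = -16 + √(23 - 9)*(¼) = -16 + √14*(¼) = -16 + √14/4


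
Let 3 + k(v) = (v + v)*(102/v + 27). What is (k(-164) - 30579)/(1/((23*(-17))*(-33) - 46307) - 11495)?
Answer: 1310572536/383978981 ≈ 3.4131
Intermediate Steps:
k(v) = -3 + 2*v*(27 + 102/v) (k(v) = -3 + (v + v)*(102/v + 27) = -3 + (2*v)*(27 + 102/v) = -3 + 2*v*(27 + 102/v))
(k(-164) - 30579)/(1/((23*(-17))*(-33) - 46307) - 11495) = ((201 + 54*(-164)) - 30579)/(1/((23*(-17))*(-33) - 46307) - 11495) = ((201 - 8856) - 30579)/(1/(-391*(-33) - 46307) - 11495) = (-8655 - 30579)/(1/(12903 - 46307) - 11495) = -39234/(1/(-33404) - 11495) = -39234/(-1/33404 - 11495) = -39234/(-383978981/33404) = -39234*(-33404/383978981) = 1310572536/383978981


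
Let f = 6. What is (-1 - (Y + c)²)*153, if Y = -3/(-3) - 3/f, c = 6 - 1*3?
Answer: -8109/4 ≈ -2027.3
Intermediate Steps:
c = 3 (c = 6 - 3 = 3)
Y = ½ (Y = -3/(-3) - 3/6 = -3*(-⅓) - 3*⅙ = 1 - ½ = ½ ≈ 0.50000)
(-1 - (Y + c)²)*153 = (-1 - (½ + 3)²)*153 = (-1 - (7/2)²)*153 = (-1 - 1*49/4)*153 = (-1 - 49/4)*153 = -53/4*153 = -8109/4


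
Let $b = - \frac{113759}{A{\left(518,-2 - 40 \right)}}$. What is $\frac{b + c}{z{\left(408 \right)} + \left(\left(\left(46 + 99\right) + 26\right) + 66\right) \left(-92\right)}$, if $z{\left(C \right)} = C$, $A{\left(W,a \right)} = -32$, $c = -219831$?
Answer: $\frac{6920833}{684672} \approx 10.108$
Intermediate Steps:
$b = \frac{113759}{32}$ ($b = - \frac{113759}{-32} = \left(-113759\right) \left(- \frac{1}{32}\right) = \frac{113759}{32} \approx 3555.0$)
$\frac{b + c}{z{\left(408 \right)} + \left(\left(\left(46 + 99\right) + 26\right) + 66\right) \left(-92\right)} = \frac{\frac{113759}{32} - 219831}{408 + \left(\left(\left(46 + 99\right) + 26\right) + 66\right) \left(-92\right)} = - \frac{6920833}{32 \left(408 + \left(\left(145 + 26\right) + 66\right) \left(-92\right)\right)} = - \frac{6920833}{32 \left(408 + \left(171 + 66\right) \left(-92\right)\right)} = - \frac{6920833}{32 \left(408 + 237 \left(-92\right)\right)} = - \frac{6920833}{32 \left(408 - 21804\right)} = - \frac{6920833}{32 \left(-21396\right)} = \left(- \frac{6920833}{32}\right) \left(- \frac{1}{21396}\right) = \frac{6920833}{684672}$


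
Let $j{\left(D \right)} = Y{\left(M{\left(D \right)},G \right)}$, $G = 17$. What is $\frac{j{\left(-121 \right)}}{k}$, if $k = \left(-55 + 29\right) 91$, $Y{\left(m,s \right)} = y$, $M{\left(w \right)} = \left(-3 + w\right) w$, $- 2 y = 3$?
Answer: $\frac{3}{4732} \approx 0.00063398$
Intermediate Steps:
$y = - \frac{3}{2}$ ($y = \left(- \frac{1}{2}\right) 3 = - \frac{3}{2} \approx -1.5$)
$M{\left(w \right)} = w \left(-3 + w\right)$
$Y{\left(m,s \right)} = - \frac{3}{2}$
$k = -2366$ ($k = \left(-26\right) 91 = -2366$)
$j{\left(D \right)} = - \frac{3}{2}$
$\frac{j{\left(-121 \right)}}{k} = - \frac{3}{2 \left(-2366\right)} = \left(- \frac{3}{2}\right) \left(- \frac{1}{2366}\right) = \frac{3}{4732}$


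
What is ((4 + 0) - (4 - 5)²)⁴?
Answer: 81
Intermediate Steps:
((4 + 0) - (4 - 5)²)⁴ = (4 - 1*(-1)²)⁴ = (4 - 1*1)⁴ = (4 - 1)⁴ = 3⁴ = 81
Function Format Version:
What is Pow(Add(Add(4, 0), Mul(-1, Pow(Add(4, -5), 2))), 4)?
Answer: 81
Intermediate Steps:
Pow(Add(Add(4, 0), Mul(-1, Pow(Add(4, -5), 2))), 4) = Pow(Add(4, Mul(-1, Pow(-1, 2))), 4) = Pow(Add(4, Mul(-1, 1)), 4) = Pow(Add(4, -1), 4) = Pow(3, 4) = 81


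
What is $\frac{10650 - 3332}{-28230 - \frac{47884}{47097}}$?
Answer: $- \frac{172327923}{664798097} \approx -0.25922$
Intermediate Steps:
$\frac{10650 - 3332}{-28230 - \frac{47884}{47097}} = \frac{7318}{-28230 - \frac{47884}{47097}} = \frac{7318}{- \frac{1329596194}{47097}} = 7318 \left(- \frac{47097}{1329596194}\right) = - \frac{172327923}{664798097}$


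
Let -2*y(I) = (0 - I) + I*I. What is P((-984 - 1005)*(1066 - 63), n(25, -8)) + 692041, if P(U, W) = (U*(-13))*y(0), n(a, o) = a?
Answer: 692041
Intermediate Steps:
y(I) = I/2 - I²/2 (y(I) = -((0 - I) + I*I)/2 = -(-I + I²)/2 = -(I² - I)/2 = I/2 - I²/2)
P(U, W) = 0 (P(U, W) = (U*(-13))*((½)*0*(1 - 1*0)) = (-13*U)*((½)*0*(1 + 0)) = (-13*U)*((½)*0*1) = -13*U*0 = 0)
P((-984 - 1005)*(1066 - 63), n(25, -8)) + 692041 = 0 + 692041 = 692041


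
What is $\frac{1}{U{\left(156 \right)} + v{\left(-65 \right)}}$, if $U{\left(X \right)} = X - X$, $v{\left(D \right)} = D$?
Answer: $- \frac{1}{65} \approx -0.015385$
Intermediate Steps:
$U{\left(X \right)} = 0$
$\frac{1}{U{\left(156 \right)} + v{\left(-65 \right)}} = \frac{1}{0 - 65} = \frac{1}{-65} = - \frac{1}{65}$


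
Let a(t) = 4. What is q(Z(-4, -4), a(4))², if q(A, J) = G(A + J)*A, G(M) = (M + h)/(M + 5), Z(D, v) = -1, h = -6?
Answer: 9/64 ≈ 0.14063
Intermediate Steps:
G(M) = (-6 + M)/(5 + M) (G(M) = (M - 6)/(M + 5) = (-6 + M)/(5 + M))
q(A, J) = A*(-6 + A + J)/(5 + A + J) (q(A, J) = ((-6 + (A + J))/(5 + (A + J)))*A = ((-6 + A + J)/(5 + A + J))*A = A*(-6 + A + J)/(5 + A + J))
q(Z(-4, -4), a(4))² = (-(-6 - 1 + 4)/(5 - 1 + 4))² = (-1*(-3)/8)² = (-1*⅛*(-3))² = (3/8)² = 9/64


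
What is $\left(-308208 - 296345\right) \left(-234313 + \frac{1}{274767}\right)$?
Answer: $\frac{38922016920758710}{274767} \approx 1.4165 \cdot 10^{11}$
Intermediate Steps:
$\left(-308208 - 296345\right) \left(-234313 + \frac{1}{274767}\right) = - 604553 \left(-234313 + \frac{1}{274767}\right) = \left(-604553\right) \left(- \frac{64381480070}{274767}\right) = \frac{38922016920758710}{274767}$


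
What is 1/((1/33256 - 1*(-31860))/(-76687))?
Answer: -2550302872/1059536161 ≈ -2.4070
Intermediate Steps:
1/((1/33256 - 1*(-31860))/(-76687)) = 1/((1/33256 + 31860)*(-1/76687)) = 1/((1059536161/33256)*(-1/76687)) = 1/(-1059536161/2550302872) = -2550302872/1059536161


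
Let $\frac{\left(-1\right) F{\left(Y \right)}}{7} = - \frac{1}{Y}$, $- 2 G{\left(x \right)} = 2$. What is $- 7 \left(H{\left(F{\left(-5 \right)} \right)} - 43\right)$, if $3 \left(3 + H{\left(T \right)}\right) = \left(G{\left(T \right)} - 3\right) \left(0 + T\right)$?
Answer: $\frac{4634}{15} \approx 308.93$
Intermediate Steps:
$G{\left(x \right)} = -1$ ($G{\left(x \right)} = \left(- \frac{1}{2}\right) 2 = -1$)
$F{\left(Y \right)} = \frac{7}{Y}$ ($F{\left(Y \right)} = - 7 \left(- \frac{1}{Y}\right) = \frac{7}{Y}$)
$H{\left(T \right)} = -3 - \frac{4 T}{3}$ ($H{\left(T \right)} = -3 + \frac{\left(-1 - 3\right) \left(0 + T\right)}{3} = -3 + \frac{\left(-4\right) T}{3} = -3 - \frac{4 T}{3}$)
$- 7 \left(H{\left(F{\left(-5 \right)} \right)} - 43\right) = - 7 \left(\left(-3 - \frac{4 \frac{7}{-5}}{3}\right) - 43\right) = - 7 \left(\left(-3 - \frac{4 \cdot 7 \left(- \frac{1}{5}\right)}{3}\right) - 43\right) = - 7 \left(\left(-3 - - \frac{28}{15}\right) - 43\right) = - 7 \left(\left(-3 + \frac{28}{15}\right) - 43\right) = - 7 \left(- \frac{17}{15} - 43\right) = \left(-7\right) \left(- \frac{662}{15}\right) = \frac{4634}{15}$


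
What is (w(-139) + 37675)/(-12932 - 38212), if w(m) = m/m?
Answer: -9419/12786 ≈ -0.73666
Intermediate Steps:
w(m) = 1
(w(-139) + 37675)/(-12932 - 38212) = (1 + 37675)/(-12932 - 38212) = 37676/(-51144) = 37676*(-1/51144) = -9419/12786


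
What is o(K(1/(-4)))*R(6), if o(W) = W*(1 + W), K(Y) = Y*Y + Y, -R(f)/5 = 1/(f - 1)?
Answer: 39/256 ≈ 0.15234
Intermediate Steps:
R(f) = -5/(-1 + f) (R(f) = -5/(f - 1) = -5/(-1 + f))
K(Y) = Y + Y² (K(Y) = Y² + Y = Y + Y²)
o(K(1/(-4)))*R(6) = (((1 + 1/(-4))/(-4))*(1 + (1 + 1/(-4))/(-4)))*(-5/(-1 + 6)) = ((-(1 - ¼)/4)*(1 - (1 - ¼)/4))*(-5/5) = ((-¼*¾)*(1 - ¼*¾))*(-5*⅕) = -3*(1 - 3/16)/16*(-1) = -3/16*13/16*(-1) = -39/256*(-1) = 39/256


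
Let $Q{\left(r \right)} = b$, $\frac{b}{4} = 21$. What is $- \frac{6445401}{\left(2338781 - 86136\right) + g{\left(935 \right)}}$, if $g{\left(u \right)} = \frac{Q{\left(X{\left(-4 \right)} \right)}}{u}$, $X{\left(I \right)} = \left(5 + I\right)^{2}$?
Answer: $- \frac{6026449935}{2106223159} \approx -2.8613$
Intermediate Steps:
$b = 84$ ($b = 4 \cdot 21 = 84$)
$Q{\left(r \right)} = 84$
$g{\left(u \right)} = \frac{84}{u}$
$- \frac{6445401}{\left(2338781 - 86136\right) + g{\left(935 \right)}} = - \frac{6445401}{\left(2338781 - 86136\right) + \frac{84}{935}} = - \frac{6445401}{2252645 + 84 \cdot \frac{1}{935}} = - \frac{6445401}{2252645 + \frac{84}{935}} = - \frac{6445401}{\frac{2106223159}{935}} = \left(-6445401\right) \frac{935}{2106223159} = - \frac{6026449935}{2106223159}$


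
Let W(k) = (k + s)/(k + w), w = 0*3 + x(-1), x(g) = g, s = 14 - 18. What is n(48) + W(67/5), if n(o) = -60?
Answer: -3673/62 ≈ -59.242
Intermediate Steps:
s = -4
w = -1 (w = 0*3 - 1 = 0 - 1 = -1)
W(k) = (-4 + k)/(-1 + k) (W(k) = (k - 4)/(k - 1) = (-4 + k)/(-1 + k))
n(48) + W(67/5) = -60 + (-4 + 67/5)/(-1 + 67/5) = -60 + (47/5)/(62/5) = -60 + (5/62)*(47/5) = -60 + 47/62 = -3673/62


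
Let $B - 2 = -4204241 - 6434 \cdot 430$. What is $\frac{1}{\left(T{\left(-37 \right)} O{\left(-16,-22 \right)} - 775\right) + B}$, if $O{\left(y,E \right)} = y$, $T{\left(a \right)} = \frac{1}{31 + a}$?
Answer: $- \frac{3}{20914894} \approx -1.4344 \cdot 10^{-7}$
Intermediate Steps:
$B = -6970859$ ($B = 2 - \left(4204241 + 6434 \cdot 430\right) = 2 - 6970861 = -6970859$)
$\frac{1}{\left(T{\left(-37 \right)} O{\left(-16,-22 \right)} - 775\right) + B} = \frac{1}{\left(\frac{1}{31 - 37} \left(-16\right) - 775\right) - 6970859} = \frac{1}{\left(\frac{1}{-6} \left(-16\right) - 775\right) - 6970859} = \frac{1}{\left(\left(- \frac{1}{6}\right) \left(-16\right) - 775\right) - 6970859} = \frac{1}{\left(\frac{8}{3} - 775\right) - 6970859} = \frac{1}{- \frac{2317}{3} - 6970859} = \frac{1}{- \frac{20914894}{3}} = - \frac{3}{20914894}$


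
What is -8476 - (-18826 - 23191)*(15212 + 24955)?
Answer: 1687688363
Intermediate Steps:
-8476 - (-18826 - 23191)*(15212 + 24955) = -8476 - (-42017)*40167 = -8476 - 1*(-1687696839) = -8476 + 1687696839 = 1687688363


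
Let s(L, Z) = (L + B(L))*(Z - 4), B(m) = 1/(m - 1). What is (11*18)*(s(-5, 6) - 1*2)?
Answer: -2442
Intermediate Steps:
B(m) = 1/(-1 + m)
s(L, Z) = (-4 + Z)*(L + 1/(-1 + L)) (s(L, Z) = (L + 1/(-1 + L))*(Z - 4) = (L + 1/(-1 + L))*(-4 + Z) = (-4 + Z)*(L + 1/(-1 + L)))
(11*18)*(s(-5, 6) - 1*2) = (11*18)*((-4 + 6 - 5*(-1 - 5)*(-4 + 6))/(-1 - 5) - 1*2) = 198*((-4 + 6 - 5*(-6)*2)/(-6) - 2) = 198*(-(-4 + 6 + 60)/6 - 2) = 198*(-⅙*62 - 2) = 198*(-31/3 - 2) = 198*(-37/3) = -2442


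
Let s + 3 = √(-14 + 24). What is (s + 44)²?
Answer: (41 + √10)² ≈ 1950.3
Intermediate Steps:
s = -3 + √10 (s = -3 + √(-14 + 24) = -3 + √10 ≈ 0.16228)
(s + 44)² = ((-3 + √10) + 44)² = (41 + √10)²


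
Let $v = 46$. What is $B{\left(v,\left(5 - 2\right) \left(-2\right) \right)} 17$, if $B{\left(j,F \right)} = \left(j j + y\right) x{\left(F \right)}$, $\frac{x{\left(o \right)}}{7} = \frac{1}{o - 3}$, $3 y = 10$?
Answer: $- \frac{756602}{27} \approx -28022.0$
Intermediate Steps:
$y = \frac{10}{3}$ ($y = \frac{1}{3} \cdot 10 = \frac{10}{3} \approx 3.3333$)
$x{\left(o \right)} = \frac{7}{-3 + o}$ ($x{\left(o \right)} = \frac{7}{o - 3} = \frac{7}{-3 + o}$)
$B{\left(j,F \right)} = \frac{7 \left(\frac{10}{3} + j^{2}\right)}{-3 + F}$ ($B{\left(j,F \right)} = \left(j j + \frac{10}{3}\right) \frac{7}{-3 + F} = \left(j^{2} + \frac{10}{3}\right) \frac{7}{-3 + F} = \left(\frac{10}{3} + j^{2}\right) \frac{7}{-3 + F} = \frac{7 \left(\frac{10}{3} + j^{2}\right)}{-3 + F}$)
$B{\left(v,\left(5 - 2\right) \left(-2\right) \right)} 17 = \frac{7 \left(10 + 3 \cdot 46^{2}\right)}{3 \left(-3 + \left(5 - 2\right) \left(-2\right)\right)} 17 = \frac{7 \left(10 + 3 \cdot 2116\right)}{3 \left(-3 + 3 \left(-2\right)\right)} 17 = \frac{7 \left(10 + 6348\right)}{3 \left(-3 - 6\right)} 17 = \frac{7}{3} \frac{1}{-9} \cdot 6358 \cdot 17 = \frac{7}{3} \left(- \frac{1}{9}\right) 6358 \cdot 17 = \left(- \frac{44506}{27}\right) 17 = - \frac{756602}{27}$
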